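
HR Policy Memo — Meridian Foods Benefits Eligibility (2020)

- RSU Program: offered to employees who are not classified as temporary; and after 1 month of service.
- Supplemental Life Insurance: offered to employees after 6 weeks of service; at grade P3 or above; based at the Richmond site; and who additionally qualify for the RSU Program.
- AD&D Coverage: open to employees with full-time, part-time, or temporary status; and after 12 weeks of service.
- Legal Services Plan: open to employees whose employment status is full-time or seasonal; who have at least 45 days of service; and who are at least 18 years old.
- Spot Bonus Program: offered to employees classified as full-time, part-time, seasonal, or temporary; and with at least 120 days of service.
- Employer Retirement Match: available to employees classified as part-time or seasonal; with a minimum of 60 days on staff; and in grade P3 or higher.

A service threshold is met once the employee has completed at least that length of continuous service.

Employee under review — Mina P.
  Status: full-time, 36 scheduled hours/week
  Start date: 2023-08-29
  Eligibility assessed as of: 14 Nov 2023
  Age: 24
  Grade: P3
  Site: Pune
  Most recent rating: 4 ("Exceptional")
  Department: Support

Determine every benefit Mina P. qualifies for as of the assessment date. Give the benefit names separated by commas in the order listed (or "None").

Service from 2023-08-29 to 14 Nov 2023: 77 days.
RSU Program — status full-time ✓ (not excluded); service 77 days ≥ 1 month (≈30 days) ✓ → eligible.
Supplemental Life Insurance — service 77 days ≥ 6 weeks (≈42 days) ✓; grade P3 ≥ P3 ✓; site Pune ✗ (not Richmond) → not eligible.
AD&D Coverage — status full-time ✓; service 77 days < 12 weeks (≈84 days) ✗ → not eligible.
Legal Services Plan — status full-time ✓; service 77 days ≥ 45 days ✓; age 24 ≥ 18 ✓ → eligible.
Spot Bonus Program — status full-time ✓; service 77 days < 120 days ✗ → not eligible.
Employer Retirement Match — status full-time ✗ (requires part-time or seasonal) → not eligible.

RSU Program, Legal Services Plan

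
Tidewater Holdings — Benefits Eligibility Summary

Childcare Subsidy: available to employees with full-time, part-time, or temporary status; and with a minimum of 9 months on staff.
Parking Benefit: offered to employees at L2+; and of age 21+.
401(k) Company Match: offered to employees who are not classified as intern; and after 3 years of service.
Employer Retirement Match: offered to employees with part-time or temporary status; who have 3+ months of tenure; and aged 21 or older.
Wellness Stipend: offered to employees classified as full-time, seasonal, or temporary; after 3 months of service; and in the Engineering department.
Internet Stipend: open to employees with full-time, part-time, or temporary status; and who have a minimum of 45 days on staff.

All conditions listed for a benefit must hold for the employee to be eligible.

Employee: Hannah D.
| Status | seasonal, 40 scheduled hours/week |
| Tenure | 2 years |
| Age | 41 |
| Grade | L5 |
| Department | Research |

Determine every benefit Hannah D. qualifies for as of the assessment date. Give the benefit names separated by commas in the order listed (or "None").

Parking Benefit

Childcare Subsidy — status seasonal ✗ (requires full-time, part-time, or temporary) → not eligible.
Parking Benefit — grade L5 ≥ L2 ✓; age 41 ≥ 21 ✓ → eligible.
401(k) Company Match — status seasonal ✓ (not excluded); service 2 years < 3 years ✗ → not eligible.
Employer Retirement Match — status seasonal ✗ (requires part-time or temporary) → not eligible.
Wellness Stipend — status seasonal ✓; service 2 years ≥ 3 months (≈90 days) ✓; dept Research ✗ → not eligible.
Internet Stipend — status seasonal ✗ (requires full-time, part-time, or temporary) → not eligible.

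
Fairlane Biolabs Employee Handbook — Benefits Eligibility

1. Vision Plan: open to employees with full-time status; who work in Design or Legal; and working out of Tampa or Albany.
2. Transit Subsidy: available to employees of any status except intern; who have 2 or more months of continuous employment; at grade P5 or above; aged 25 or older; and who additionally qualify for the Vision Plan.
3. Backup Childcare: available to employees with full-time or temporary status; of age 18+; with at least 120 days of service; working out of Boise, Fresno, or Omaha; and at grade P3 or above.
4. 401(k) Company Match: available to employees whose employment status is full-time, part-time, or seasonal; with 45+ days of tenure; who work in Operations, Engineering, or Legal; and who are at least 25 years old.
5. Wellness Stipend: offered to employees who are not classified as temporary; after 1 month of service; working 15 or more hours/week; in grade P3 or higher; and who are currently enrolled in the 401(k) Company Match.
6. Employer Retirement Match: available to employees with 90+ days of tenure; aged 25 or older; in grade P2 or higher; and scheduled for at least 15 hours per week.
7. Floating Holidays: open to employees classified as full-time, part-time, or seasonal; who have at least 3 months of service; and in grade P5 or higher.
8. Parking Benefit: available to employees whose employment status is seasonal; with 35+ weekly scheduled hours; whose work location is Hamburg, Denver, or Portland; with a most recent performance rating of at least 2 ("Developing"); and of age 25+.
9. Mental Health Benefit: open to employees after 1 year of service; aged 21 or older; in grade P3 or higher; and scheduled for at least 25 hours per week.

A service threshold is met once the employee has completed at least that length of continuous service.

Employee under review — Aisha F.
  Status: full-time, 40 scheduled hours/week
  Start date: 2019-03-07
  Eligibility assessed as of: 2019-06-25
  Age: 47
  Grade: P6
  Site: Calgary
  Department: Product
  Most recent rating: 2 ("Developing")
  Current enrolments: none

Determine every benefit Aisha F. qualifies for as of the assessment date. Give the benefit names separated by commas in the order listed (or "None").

Service from 2019-03-07 to 2019-06-25: 110 days.
Vision Plan — status full-time ✓; dept Product ✗ → not eligible.
Transit Subsidy — status full-time ✓ (not excluded); service 110 days ≥ 2 months (≈60 days) ✓; grade P6 ≥ P5 ✓; age 47 ≥ 25 ✓; not eligible for Vision Plan ✗ → not eligible.
Backup Childcare — status full-time ✓; age 47 ≥ 18 ✓; service 110 days < 120 days ✗ → not eligible.
401(k) Company Match — status full-time ✓; service 110 days ≥ 45 days ✓; dept Product ✗ → not eligible.
Wellness Stipend — status full-time ✓ (not excluded); service 110 days ≥ 1 month (≈30 days) ✓; 40 hrs/wk ≥ 15 ✓; grade P6 ≥ P3 ✓; not enrolled in 401(k) Company Match ✗ → not eligible.
Employer Retirement Match — service 110 days ≥ 90 days ✓; age 47 ≥ 25 ✓; grade P6 ≥ P2 ✓; 40 hrs/wk ≥ 15 ✓ → eligible.
Floating Holidays — status full-time ✓; service 110 days ≥ 3 months (≈90 days) ✓; grade P6 ≥ P5 ✓ → eligible.
Parking Benefit — status full-time ✗ (requires seasonal) → not eligible.
Mental Health Benefit — service 110 days < 1 year (≈365 days) ✗ → not eligible.

Employer Retirement Match, Floating Holidays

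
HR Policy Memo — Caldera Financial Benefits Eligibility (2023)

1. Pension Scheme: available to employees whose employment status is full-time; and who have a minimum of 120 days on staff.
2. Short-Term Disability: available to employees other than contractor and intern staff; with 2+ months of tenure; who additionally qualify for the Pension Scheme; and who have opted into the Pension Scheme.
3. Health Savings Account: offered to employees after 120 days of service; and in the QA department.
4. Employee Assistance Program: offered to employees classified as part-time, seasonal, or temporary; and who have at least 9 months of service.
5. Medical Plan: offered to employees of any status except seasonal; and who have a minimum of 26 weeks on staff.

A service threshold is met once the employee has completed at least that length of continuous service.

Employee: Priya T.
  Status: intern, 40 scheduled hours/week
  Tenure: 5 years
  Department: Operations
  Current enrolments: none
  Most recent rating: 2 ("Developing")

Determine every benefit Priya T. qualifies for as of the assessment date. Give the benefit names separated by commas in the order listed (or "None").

Medical Plan

Pension Scheme — status intern ✗ (requires full-time) → not eligible.
Short-Term Disability — status intern ✗ (excluded) → not eligible.
Health Savings Account — service 5 years ≥ 120 days ✓; dept Operations ✗ → not eligible.
Employee Assistance Program — status intern ✗ (requires part-time, seasonal, or temporary) → not eligible.
Medical Plan — status intern ✓ (not excluded); service 5 years ≥ 26 weeks (≈182 days) ✓ → eligible.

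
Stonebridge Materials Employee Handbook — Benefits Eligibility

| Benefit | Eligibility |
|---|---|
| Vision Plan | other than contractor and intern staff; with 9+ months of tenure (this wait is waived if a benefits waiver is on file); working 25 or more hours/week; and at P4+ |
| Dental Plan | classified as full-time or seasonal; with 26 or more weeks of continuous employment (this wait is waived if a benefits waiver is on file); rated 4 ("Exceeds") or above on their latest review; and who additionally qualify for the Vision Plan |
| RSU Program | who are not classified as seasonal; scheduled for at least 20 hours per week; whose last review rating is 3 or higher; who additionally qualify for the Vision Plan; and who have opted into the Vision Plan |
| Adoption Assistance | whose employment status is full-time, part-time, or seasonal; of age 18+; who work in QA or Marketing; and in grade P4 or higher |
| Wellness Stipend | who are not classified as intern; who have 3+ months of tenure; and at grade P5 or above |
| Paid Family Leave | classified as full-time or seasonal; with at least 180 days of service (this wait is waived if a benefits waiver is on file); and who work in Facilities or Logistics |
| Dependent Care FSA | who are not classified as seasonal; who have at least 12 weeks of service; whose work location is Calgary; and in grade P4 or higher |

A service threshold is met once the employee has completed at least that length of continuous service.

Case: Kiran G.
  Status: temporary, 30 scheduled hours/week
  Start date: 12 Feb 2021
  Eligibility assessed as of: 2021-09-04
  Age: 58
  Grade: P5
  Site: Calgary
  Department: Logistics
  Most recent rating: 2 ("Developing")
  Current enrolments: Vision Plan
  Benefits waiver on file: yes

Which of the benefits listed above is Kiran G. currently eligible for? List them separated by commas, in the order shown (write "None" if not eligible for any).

Vision Plan, Wellness Stipend, Dependent Care FSA

Service from 12 Feb 2021 to 2021-09-04: 204 days.
Vision Plan — status temporary ✓ (not excluded); benefits waiver on file ✓; 30 hrs/wk ≥ 25 ✓; grade P5 ≥ P4 ✓ → eligible.
Dental Plan — status temporary ✗ (requires full-time or seasonal) → not eligible.
RSU Program — status temporary ✓ (not excluded); 30 hrs/wk ≥ 20 ✓; rating 2 < 3 ✗ → not eligible.
Adoption Assistance — status temporary ✗ (requires full-time, part-time, or seasonal) → not eligible.
Wellness Stipend — status temporary ✓ (not excluded); service 204 days ≥ 3 months (≈90 days) ✓; grade P5 ≥ P5 ✓ → eligible.
Paid Family Leave — status temporary ✗ (requires full-time or seasonal) → not eligible.
Dependent Care FSA — status temporary ✓ (not excluded); service 204 days ≥ 12 weeks (≈84 days) ✓; site Calgary ✓; grade P5 ≥ P4 ✓ → eligible.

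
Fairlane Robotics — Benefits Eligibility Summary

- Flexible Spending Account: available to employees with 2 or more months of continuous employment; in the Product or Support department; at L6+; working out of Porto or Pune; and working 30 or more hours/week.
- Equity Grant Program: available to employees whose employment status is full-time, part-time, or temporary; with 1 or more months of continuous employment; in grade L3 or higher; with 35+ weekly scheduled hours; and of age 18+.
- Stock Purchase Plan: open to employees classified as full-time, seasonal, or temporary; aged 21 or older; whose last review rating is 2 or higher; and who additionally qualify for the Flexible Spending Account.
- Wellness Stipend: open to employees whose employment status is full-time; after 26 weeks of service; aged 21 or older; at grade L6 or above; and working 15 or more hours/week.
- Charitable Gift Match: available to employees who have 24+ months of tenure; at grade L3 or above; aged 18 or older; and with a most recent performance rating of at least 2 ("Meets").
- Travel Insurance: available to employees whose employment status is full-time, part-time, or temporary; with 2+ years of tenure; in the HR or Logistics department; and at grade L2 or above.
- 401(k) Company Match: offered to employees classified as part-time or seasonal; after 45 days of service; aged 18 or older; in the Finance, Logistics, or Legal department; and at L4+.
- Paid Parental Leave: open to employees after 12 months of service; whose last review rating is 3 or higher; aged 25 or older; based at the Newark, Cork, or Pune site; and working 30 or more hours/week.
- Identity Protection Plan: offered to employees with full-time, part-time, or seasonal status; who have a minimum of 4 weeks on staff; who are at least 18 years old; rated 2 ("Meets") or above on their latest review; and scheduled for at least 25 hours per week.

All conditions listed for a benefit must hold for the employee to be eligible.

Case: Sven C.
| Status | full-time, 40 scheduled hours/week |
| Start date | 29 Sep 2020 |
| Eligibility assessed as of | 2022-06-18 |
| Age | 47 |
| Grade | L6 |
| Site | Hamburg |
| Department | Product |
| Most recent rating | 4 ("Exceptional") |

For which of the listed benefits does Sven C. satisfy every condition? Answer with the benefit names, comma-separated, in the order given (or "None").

Equity Grant Program, Wellness Stipend, Identity Protection Plan

Service from 29 Sep 2020 to 2022-06-18: 627 days.
Flexible Spending Account — service 627 days ≥ 2 months (≈60 days) ✓; dept Product ✓; grade L6 ≥ L6 ✓; site Hamburg ✗ (not Porto or Pune) → not eligible.
Equity Grant Program — status full-time ✓; service 627 days ≥ 1 month (≈30 days) ✓; grade L6 ≥ L3 ✓; 40 hrs/wk ≥ 35 ✓; age 47 ≥ 18 ✓ → eligible.
Stock Purchase Plan — status full-time ✓; age 47 ≥ 21 ✓; rating 4 ≥ 2 ✓; not eligible for Flexible Spending Account ✗ → not eligible.
Wellness Stipend — status full-time ✓; service 627 days ≥ 26 weeks (≈182 days) ✓; age 47 ≥ 21 ✓; grade L6 ≥ L6 ✓; 40 hrs/wk ≥ 15 ✓ → eligible.
Charitable Gift Match — service 627 days < 24 months (≈720 days) ✗ → not eligible.
Travel Insurance — status full-time ✓; service 627 days < 2 years (≈730 days) ✗ → not eligible.
401(k) Company Match — status full-time ✗ (requires part-time or seasonal) → not eligible.
Paid Parental Leave — service 627 days ≥ 12 months (≈360 days) ✓; rating 4 ≥ 3 ✓; age 47 ≥ 25 ✓; site Hamburg ✗ (not Newark, Cork, or Pune) → not eligible.
Identity Protection Plan — status full-time ✓; service 627 days ≥ 4 weeks (≈28 days) ✓; age 47 ≥ 18 ✓; rating 4 ≥ 2 ✓; 40 hrs/wk ≥ 25 ✓ → eligible.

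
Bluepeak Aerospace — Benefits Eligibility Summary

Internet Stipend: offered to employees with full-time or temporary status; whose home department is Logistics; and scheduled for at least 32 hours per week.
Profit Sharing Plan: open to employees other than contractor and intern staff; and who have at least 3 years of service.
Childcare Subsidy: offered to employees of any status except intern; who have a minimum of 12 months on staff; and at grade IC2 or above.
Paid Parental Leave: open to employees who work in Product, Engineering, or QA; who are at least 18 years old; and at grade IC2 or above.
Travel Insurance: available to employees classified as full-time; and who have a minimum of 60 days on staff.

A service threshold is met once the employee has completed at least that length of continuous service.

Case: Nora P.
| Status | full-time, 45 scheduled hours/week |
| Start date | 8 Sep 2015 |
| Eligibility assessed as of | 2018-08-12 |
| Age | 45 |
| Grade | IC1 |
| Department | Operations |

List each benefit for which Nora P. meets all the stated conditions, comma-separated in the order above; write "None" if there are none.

Service from 8 Sep 2015 to 2018-08-12: 1069 days.
Internet Stipend — status full-time ✓; dept Operations ✗ → not eligible.
Profit Sharing Plan — status full-time ✓ (not excluded); service 1069 days < 3 years (≈1095 days) ✗ → not eligible.
Childcare Subsidy — status full-time ✓ (not excluded); service 1069 days ≥ 12 months (≈360 days) ✓; grade IC1 < IC2 ✗ → not eligible.
Paid Parental Leave — dept Operations ✗ → not eligible.
Travel Insurance — status full-time ✓; service 1069 days ≥ 60 days ✓ → eligible.

Travel Insurance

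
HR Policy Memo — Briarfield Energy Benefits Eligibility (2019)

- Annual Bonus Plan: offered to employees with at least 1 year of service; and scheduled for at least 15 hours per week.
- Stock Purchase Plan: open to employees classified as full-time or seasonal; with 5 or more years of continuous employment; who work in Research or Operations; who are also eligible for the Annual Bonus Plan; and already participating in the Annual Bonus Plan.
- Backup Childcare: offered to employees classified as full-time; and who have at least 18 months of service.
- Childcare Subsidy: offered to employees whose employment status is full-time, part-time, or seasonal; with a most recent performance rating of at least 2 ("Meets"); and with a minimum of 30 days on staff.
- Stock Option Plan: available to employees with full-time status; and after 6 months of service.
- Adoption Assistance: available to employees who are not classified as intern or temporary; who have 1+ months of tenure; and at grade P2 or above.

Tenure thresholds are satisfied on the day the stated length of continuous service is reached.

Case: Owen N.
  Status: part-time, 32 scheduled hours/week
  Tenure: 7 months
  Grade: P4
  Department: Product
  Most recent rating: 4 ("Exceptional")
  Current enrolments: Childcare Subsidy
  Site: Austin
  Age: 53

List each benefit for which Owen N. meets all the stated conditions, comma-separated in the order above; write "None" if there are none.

Childcare Subsidy, Adoption Assistance

Annual Bonus Plan — service 7 months < 1 year (≈365 days) ✗ → not eligible.
Stock Purchase Plan — status part-time ✗ (requires full-time or seasonal) → not eligible.
Backup Childcare — status part-time ✗ (requires full-time) → not eligible.
Childcare Subsidy — status part-time ✓; rating 4 ≥ 2 ✓; service 7 months ≥ 30 days ✓ → eligible.
Stock Option Plan — status part-time ✗ (requires full-time) → not eligible.
Adoption Assistance — status part-time ✓ (not excluded); service 7 months ≥ 1 month ✓; grade P4 ≥ P2 ✓ → eligible.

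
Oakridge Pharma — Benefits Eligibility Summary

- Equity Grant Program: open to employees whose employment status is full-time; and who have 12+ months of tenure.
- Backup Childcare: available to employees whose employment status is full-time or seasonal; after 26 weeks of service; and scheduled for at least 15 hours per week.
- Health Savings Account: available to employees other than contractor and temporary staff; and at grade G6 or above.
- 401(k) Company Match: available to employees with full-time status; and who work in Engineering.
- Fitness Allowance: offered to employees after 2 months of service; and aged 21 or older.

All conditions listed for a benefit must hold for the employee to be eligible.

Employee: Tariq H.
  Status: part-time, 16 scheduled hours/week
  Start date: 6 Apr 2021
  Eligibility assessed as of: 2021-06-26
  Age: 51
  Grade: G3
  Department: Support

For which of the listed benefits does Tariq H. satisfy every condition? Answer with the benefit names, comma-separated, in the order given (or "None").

Service from 6 Apr 2021 to 2021-06-26: 81 days.
Equity Grant Program — status part-time ✗ (requires full-time) → not eligible.
Backup Childcare — status part-time ✗ (requires full-time or seasonal) → not eligible.
Health Savings Account — status part-time ✓ (not excluded); grade G3 < G6 ✗ → not eligible.
401(k) Company Match — status part-time ✗ (requires full-time) → not eligible.
Fitness Allowance — service 81 days ≥ 2 months (≈60 days) ✓; age 51 ≥ 21 ✓ → eligible.

Fitness Allowance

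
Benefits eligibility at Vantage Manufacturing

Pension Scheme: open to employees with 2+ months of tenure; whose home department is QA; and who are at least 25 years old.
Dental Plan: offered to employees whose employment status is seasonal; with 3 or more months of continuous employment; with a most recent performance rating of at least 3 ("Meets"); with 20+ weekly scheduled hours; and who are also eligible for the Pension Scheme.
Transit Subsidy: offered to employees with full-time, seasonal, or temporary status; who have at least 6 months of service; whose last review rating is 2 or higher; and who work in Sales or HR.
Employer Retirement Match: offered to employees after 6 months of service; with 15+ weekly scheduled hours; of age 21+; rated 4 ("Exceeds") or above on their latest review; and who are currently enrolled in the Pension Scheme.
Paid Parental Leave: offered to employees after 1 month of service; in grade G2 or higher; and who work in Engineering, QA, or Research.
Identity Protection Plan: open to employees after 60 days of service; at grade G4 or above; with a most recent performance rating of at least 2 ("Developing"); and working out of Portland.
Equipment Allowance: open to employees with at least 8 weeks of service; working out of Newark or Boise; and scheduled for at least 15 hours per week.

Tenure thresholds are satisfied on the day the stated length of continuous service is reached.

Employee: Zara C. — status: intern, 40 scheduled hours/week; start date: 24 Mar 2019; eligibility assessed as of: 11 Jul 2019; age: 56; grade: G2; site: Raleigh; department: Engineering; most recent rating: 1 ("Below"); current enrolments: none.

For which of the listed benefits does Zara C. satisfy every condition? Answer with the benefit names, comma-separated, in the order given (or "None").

Paid Parental Leave

Service from 24 Mar 2019 to 11 Jul 2019: 109 days.
Pension Scheme — service 109 days ≥ 2 months (≈60 days) ✓; dept Engineering ✗ → not eligible.
Dental Plan — status intern ✗ (requires seasonal) → not eligible.
Transit Subsidy — status intern ✗ (requires full-time, seasonal, or temporary) → not eligible.
Employer Retirement Match — service 109 days < 6 months (≈180 days) ✗ → not eligible.
Paid Parental Leave — service 109 days ≥ 1 month (≈30 days) ✓; grade G2 ≥ G2 ✓; dept Engineering ✓ → eligible.
Identity Protection Plan — service 109 days ≥ 60 days ✓; grade G2 < G4 ✗ → not eligible.
Equipment Allowance — service 109 days ≥ 8 weeks (≈56 days) ✓; site Raleigh ✗ (not Newark or Boise) → not eligible.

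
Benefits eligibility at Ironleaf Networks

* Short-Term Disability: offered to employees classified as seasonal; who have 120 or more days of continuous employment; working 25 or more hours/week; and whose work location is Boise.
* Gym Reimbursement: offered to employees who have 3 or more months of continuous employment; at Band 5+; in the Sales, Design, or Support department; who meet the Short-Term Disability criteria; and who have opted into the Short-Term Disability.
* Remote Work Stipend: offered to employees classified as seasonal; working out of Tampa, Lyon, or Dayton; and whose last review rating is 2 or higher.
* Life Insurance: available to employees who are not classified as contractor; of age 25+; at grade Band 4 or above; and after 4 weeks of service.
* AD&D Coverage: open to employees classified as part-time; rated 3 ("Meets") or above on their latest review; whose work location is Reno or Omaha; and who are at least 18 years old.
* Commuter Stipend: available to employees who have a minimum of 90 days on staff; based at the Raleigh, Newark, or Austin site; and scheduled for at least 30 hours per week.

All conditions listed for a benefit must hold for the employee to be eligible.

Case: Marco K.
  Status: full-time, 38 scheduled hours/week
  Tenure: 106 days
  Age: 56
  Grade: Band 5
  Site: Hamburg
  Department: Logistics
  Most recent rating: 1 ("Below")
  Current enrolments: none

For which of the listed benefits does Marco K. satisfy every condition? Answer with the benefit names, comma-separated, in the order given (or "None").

Life Insurance

Short-Term Disability — status full-time ✗ (requires seasonal) → not eligible.
Gym Reimbursement — service 106 days ≥ 3 months (≈90 days) ✓; grade Band 5 ≥ Band 5 ✓; dept Logistics ✗ → not eligible.
Remote Work Stipend — status full-time ✗ (requires seasonal) → not eligible.
Life Insurance — status full-time ✓ (not excluded); age 56 ≥ 25 ✓; grade Band 5 ≥ Band 4 ✓; service 106 days ≥ 4 weeks (≈28 days) ✓ → eligible.
AD&D Coverage — status full-time ✗ (requires part-time) → not eligible.
Commuter Stipend — service 106 days ≥ 90 days ✓; site Hamburg ✗ (not Raleigh, Newark, or Austin) → not eligible.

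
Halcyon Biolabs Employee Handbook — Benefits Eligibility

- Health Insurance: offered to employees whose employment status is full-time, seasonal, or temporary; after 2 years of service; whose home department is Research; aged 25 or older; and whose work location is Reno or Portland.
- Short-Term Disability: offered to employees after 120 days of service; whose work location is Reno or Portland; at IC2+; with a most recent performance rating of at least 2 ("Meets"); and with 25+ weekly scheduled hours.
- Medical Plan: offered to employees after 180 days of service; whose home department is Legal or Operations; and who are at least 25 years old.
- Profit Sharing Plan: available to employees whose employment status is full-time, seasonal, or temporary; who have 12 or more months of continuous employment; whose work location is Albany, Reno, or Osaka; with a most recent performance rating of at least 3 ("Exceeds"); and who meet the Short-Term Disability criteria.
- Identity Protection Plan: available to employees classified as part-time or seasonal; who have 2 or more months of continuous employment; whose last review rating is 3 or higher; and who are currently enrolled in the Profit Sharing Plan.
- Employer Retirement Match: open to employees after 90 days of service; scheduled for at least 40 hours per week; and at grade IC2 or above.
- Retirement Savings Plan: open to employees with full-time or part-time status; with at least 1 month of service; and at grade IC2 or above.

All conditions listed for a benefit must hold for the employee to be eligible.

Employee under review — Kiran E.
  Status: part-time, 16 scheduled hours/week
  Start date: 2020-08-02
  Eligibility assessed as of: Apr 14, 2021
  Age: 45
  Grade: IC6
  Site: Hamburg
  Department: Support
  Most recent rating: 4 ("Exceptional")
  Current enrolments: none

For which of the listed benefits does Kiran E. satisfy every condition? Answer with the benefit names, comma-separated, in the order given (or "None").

Retirement Savings Plan

Service from 2020-08-02 to Apr 14, 2021: 255 days.
Health Insurance — status part-time ✗ (requires full-time, seasonal, or temporary) → not eligible.
Short-Term Disability — service 255 days ≥ 120 days ✓; site Hamburg ✗ (not Reno or Portland) → not eligible.
Medical Plan — service 255 days ≥ 180 days ✓; dept Support ✗ → not eligible.
Profit Sharing Plan — status part-time ✗ (requires full-time, seasonal, or temporary) → not eligible.
Identity Protection Plan — status part-time ✓; service 255 days ≥ 2 months (≈60 days) ✓; rating 4 ≥ 3 ✓; not enrolled in Profit Sharing Plan ✗ → not eligible.
Employer Retirement Match — service 255 days ≥ 90 days ✓; 16 hrs/wk < 40 ✗ → not eligible.
Retirement Savings Plan — status part-time ✓; service 255 days ≥ 1 month (≈30 days) ✓; grade IC6 ≥ IC2 ✓ → eligible.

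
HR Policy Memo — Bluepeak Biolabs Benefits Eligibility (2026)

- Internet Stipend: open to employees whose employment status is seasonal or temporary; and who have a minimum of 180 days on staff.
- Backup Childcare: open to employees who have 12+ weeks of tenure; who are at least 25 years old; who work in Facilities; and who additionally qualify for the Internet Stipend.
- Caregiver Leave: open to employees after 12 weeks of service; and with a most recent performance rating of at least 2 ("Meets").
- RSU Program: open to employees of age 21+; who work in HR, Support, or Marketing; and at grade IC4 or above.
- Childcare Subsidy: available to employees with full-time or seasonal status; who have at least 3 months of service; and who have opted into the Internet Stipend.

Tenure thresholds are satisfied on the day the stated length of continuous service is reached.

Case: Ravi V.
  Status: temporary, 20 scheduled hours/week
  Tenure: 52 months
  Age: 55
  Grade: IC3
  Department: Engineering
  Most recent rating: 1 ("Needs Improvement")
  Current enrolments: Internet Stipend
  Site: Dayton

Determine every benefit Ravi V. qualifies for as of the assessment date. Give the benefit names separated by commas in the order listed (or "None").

Internet Stipend

Internet Stipend — status temporary ✓; service 52 months ≥ 180 days ✓ → eligible.
Backup Childcare — service 52 months ≥ 12 weeks (≈84 days) ✓; age 55 ≥ 25 ✓; dept Engineering ✗ → not eligible.
Caregiver Leave — service 52 months ≥ 12 weeks (≈84 days) ✓; rating 1 < 2 ✗ → not eligible.
RSU Program — age 55 ≥ 21 ✓; dept Engineering ✗ → not eligible.
Childcare Subsidy — status temporary ✗ (requires full-time or seasonal) → not eligible.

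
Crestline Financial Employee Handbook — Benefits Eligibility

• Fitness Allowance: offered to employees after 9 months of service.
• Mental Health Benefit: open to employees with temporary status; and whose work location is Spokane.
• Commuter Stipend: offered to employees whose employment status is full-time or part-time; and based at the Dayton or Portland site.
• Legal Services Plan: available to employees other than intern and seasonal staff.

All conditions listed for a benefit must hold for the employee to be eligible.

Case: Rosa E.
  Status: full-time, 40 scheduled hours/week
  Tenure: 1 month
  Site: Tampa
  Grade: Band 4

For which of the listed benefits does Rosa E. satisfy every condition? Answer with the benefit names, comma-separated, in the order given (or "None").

Legal Services Plan

Fitness Allowance — service 1 month < 9 months ✗ → not eligible.
Mental Health Benefit — status full-time ✗ (requires temporary) → not eligible.
Commuter Stipend — status full-time ✓; site Tampa ✗ (not Dayton or Portland) → not eligible.
Legal Services Plan — status full-time ✓ (not excluded) → eligible.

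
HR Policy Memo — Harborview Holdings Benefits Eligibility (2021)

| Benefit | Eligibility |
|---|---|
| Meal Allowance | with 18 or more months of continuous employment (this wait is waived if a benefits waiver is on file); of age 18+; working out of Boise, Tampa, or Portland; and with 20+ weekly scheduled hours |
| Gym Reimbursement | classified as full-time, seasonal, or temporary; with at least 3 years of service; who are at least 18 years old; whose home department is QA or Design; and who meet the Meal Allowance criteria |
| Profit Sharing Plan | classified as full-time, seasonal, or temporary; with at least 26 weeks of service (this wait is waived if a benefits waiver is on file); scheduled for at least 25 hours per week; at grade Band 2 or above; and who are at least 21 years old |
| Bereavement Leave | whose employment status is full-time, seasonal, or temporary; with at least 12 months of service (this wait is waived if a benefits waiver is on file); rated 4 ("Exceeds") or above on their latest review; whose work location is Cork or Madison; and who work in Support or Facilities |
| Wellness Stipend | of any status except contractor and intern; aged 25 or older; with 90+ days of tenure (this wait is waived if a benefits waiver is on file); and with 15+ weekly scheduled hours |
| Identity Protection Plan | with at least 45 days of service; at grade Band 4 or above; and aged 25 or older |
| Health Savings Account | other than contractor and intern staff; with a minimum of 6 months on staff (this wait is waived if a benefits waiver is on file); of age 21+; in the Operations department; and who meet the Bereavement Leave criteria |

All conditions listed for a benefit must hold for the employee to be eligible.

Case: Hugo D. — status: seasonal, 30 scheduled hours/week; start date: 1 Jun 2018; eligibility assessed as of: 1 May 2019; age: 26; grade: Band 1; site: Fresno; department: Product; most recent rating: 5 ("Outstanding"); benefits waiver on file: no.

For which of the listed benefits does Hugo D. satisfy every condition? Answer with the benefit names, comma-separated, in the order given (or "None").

Wellness Stipend

Service from 1 Jun 2018 to 1 May 2019: 334 days.
Meal Allowance — no waiver, service 334 days < 18 months (≈540 days) ✗ → not eligible.
Gym Reimbursement — status seasonal ✓; service 334 days < 3 years (≈1095 days) ✗ → not eligible.
Profit Sharing Plan — status seasonal ✓; no waiver, service 334 days ≥ 26 weeks (≈182 days) ✓; 30 hrs/wk ≥ 25 ✓; grade Band 1 < Band 2 ✗ → not eligible.
Bereavement Leave — status seasonal ✓; no waiver, service 334 days < 12 months (≈360 days) ✗ → not eligible.
Wellness Stipend — status seasonal ✓ (not excluded); age 26 ≥ 25 ✓; no waiver, service 334 days ≥ 90 days ✓; 30 hrs/wk ≥ 15 ✓ → eligible.
Identity Protection Plan — service 334 days ≥ 45 days ✓; grade Band 1 < Band 4 ✗ → not eligible.
Health Savings Account — status seasonal ✓ (not excluded); no waiver, service 334 days ≥ 6 months (≈180 days) ✓; age 26 ≥ 21 ✓; dept Product ✗ → not eligible.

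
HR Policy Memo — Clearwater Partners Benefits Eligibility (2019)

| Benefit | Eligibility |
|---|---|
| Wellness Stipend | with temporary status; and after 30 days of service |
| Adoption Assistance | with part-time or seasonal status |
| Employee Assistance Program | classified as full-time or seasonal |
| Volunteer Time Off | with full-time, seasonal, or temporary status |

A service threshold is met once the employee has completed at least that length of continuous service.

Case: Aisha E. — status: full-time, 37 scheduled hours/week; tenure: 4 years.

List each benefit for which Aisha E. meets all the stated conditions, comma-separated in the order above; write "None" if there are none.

Wellness Stipend — status full-time ✗ (requires temporary) → not eligible.
Adoption Assistance — status full-time ✗ (requires part-time or seasonal) → not eligible.
Employee Assistance Program — status full-time ✓ → eligible.
Volunteer Time Off — status full-time ✓ → eligible.

Employee Assistance Program, Volunteer Time Off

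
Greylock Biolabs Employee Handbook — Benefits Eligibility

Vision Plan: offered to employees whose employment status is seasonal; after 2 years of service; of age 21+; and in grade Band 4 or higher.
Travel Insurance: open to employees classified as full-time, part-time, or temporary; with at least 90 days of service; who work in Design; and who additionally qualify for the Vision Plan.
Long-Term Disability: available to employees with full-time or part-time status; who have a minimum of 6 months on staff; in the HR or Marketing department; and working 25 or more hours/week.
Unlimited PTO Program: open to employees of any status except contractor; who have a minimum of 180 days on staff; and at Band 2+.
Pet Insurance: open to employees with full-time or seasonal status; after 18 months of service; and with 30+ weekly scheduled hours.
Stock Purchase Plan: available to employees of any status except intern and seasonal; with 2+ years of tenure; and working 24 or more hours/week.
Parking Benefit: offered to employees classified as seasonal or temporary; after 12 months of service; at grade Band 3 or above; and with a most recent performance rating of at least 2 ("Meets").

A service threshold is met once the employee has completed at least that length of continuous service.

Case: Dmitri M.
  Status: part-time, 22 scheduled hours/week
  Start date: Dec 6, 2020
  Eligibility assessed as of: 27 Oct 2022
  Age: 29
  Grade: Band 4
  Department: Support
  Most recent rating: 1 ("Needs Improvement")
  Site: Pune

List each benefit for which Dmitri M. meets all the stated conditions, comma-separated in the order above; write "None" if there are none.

Service from Dec 6, 2020 to 27 Oct 2022: 690 days.
Vision Plan — status part-time ✗ (requires seasonal) → not eligible.
Travel Insurance — status part-time ✓; service 690 days ≥ 90 days ✓; dept Support ✗ → not eligible.
Long-Term Disability — status part-time ✓; service 690 days ≥ 6 months (≈180 days) ✓; dept Support ✗ → not eligible.
Unlimited PTO Program — status part-time ✓ (not excluded); service 690 days ≥ 180 days ✓; grade Band 4 ≥ Band 2 ✓ → eligible.
Pet Insurance — status part-time ✗ (requires full-time or seasonal) → not eligible.
Stock Purchase Plan — status part-time ✓ (not excluded); service 690 days < 2 years (≈730 days) ✗ → not eligible.
Parking Benefit — status part-time ✗ (requires seasonal or temporary) → not eligible.

Unlimited PTO Program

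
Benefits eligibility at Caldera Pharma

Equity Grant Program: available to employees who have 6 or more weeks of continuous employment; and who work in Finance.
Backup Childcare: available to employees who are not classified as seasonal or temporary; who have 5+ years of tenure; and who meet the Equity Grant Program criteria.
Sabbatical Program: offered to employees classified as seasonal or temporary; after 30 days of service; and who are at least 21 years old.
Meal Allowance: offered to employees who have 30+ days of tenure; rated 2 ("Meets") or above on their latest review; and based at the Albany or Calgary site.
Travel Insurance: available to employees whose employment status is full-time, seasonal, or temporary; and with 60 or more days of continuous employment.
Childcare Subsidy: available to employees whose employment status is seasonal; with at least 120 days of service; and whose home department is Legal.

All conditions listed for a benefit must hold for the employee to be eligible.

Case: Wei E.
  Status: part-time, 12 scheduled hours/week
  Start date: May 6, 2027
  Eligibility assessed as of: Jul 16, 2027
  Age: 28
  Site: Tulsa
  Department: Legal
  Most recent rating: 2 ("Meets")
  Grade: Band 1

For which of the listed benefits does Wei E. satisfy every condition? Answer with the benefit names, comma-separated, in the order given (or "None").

None

Service from May 6, 2027 to Jul 16, 2027: 71 days.
Equity Grant Program — service 71 days ≥ 6 weeks (≈42 days) ✓; dept Legal ✗ → not eligible.
Backup Childcare — status part-time ✓ (not excluded); service 71 days < 5 years (≈1825 days) ✗ → not eligible.
Sabbatical Program — status part-time ✗ (requires seasonal or temporary) → not eligible.
Meal Allowance — service 71 days ≥ 30 days ✓; rating 2 ≥ 2 ✓; site Tulsa ✗ (not Albany or Calgary) → not eligible.
Travel Insurance — status part-time ✗ (requires full-time, seasonal, or temporary) → not eligible.
Childcare Subsidy — status part-time ✗ (requires seasonal) → not eligible.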